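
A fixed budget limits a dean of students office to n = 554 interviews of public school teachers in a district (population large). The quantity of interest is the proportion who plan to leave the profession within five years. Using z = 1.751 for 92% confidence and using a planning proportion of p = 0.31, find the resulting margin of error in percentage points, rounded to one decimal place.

3.4

SE(p̂) = √[p(1−p)/n] = √[0.2139/554] = 0.01965.
E = z × SE = 1.751 × 0.01965 = 0.03441, or 3.4 percentage points.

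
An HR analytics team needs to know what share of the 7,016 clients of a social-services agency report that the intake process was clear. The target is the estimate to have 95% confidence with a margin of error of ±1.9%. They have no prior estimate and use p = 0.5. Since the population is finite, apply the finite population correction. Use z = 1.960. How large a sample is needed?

Unadjusted: n₀ = 1.960² × 0.50 × 0.50 / 0.019² ≈ 2660.39, so n₀ = 2661.
Finite population correction with N = 7,016: n = n₀ / (1 + (n₀−1)/N) = 2661 / (1 + 2660/7016) = 2661 / 1.3791 ≈ 1929.47.
Rounding up, n = 1930.

1930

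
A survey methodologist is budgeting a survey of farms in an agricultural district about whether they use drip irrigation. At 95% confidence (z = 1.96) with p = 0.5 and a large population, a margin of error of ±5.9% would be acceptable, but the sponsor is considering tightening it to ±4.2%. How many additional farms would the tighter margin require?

At ±5.9%: n = 1.96² × 0.2500 / 0.059² ≈ 275.90 → 276.
At ±4.2%: n = 1.96² × 0.2500 / 0.042² ≈ 544.44 → 545.
Additional respondents: 545 − 276 = 269.

269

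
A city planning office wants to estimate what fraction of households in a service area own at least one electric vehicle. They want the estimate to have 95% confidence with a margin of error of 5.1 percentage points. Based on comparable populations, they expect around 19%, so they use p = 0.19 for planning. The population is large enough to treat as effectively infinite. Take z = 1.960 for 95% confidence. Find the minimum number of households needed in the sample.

With p = 0.19, p(1−p) = 0.1539.
n = z²·p(1−p)/E² = 1.960² × 0.1539 / 0.051² = 3.8416 × 0.1539 / 0.002601 ≈ 227.31.
Rounding up gives n = 228.

228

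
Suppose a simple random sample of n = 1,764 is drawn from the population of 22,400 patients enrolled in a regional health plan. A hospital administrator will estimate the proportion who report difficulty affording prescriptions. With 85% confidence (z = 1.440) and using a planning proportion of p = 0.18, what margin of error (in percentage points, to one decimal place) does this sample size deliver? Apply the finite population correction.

Finite-population factor: (N−n)/(N−1) = (22400−1764)/(22400−1) = 0.9213.
SE(p̂) = √[p(1−p)/n · (N−n)/(N−1)] = √[0.1476/1764 × 0.9213] = 0.00878.
E = z × SE = 1.440 × 0.00878 = 0.01264 ≈ 1.3 percentage points.

1.3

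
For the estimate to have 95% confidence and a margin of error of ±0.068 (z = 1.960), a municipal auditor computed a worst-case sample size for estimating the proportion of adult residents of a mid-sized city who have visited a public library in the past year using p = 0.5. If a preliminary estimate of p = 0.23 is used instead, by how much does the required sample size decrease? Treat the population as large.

60

Conservative (p = 0.5): n = 1.960² × 0.25 / 0.068² ≈ 207.70 → 208.
Using p = 0.23: p(1−p) = 0.1771, so n = 1.960² × 0.1771 / 0.068² ≈ 147.13 → 148.
Reduction: 208 − 148 = 60.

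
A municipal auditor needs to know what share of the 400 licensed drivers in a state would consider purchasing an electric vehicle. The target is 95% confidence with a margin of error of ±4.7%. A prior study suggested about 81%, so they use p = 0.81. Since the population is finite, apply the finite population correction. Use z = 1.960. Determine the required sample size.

161

Unadjusted: n₀ = 1.960² × 0.81 × 0.19 / 0.047² ≈ 267.64, so n₀ = 268.
Finite population correction with N = 400: n = n₀ / (1 + (n₀−1)/N) = 268 / (1 + 267/400) = 268 / 1.6675 ≈ 160.72.
Rounding up, n = 161.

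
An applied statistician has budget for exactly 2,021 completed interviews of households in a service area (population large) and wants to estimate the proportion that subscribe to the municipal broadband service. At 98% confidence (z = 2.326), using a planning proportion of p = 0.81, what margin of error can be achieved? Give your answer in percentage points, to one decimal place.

2.0

SE(p̂) = √[p(1−p)/n] = √[0.1539/2021] = 0.00873.
E = z × SE = 2.326 × 0.00873 = 0.02030, or 2.0 percentage points.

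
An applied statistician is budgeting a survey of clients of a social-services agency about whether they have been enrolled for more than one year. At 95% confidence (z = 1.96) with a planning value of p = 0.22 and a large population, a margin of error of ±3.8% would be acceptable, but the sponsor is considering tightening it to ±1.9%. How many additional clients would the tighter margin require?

1370

At ±3.8%: n = 1.96² × 0.1716 / 0.038² ≈ 456.52 → 457.
At ±1.9%: n = 1.96² × 0.1716 / 0.019² ≈ 1826.09 → 1827.
Additional respondents: 1827 − 457 = 1370.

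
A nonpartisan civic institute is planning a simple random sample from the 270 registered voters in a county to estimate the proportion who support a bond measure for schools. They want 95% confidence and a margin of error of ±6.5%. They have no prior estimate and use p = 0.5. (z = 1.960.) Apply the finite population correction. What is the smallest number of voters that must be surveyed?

124

Unadjusted: n₀ = 1.960² × 0.50 × 0.50 / 0.065² ≈ 227.31, so n₀ = 228.
Finite population correction with N = 270: n = n₀ / (1 + (n₀−1)/N) = 228 / (1 + 227/270) = 228 / 1.8407 ≈ 123.86.
Rounding up, n = 124.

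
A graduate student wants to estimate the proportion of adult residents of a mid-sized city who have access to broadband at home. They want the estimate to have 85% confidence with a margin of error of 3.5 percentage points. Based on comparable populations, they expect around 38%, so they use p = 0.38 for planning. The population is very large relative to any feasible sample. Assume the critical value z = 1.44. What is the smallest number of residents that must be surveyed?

399

With p = 0.38, p(1−p) = 0.2356.
n = z²·p(1−p)/E² = 1.44² × 0.2356 / 0.035² = 2.0736 × 0.2356 / 0.001225 ≈ 398.81.
Rounding up gives n = 399.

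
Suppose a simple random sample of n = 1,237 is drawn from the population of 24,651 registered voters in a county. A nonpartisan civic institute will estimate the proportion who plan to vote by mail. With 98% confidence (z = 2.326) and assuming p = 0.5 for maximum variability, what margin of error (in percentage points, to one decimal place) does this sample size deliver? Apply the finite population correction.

Finite-population factor: (N−n)/(N−1) = (24651−1237)/(24651−1) = 0.9499.
SE(p̂) = √[p(1−p)/n · (N−n)/(N−1)] = √[0.2500/1237 × 0.9499] = 0.01386.
E = z × SE = 2.326 × 0.01386 = 0.03223 ≈ 3.2 percentage points.

3.2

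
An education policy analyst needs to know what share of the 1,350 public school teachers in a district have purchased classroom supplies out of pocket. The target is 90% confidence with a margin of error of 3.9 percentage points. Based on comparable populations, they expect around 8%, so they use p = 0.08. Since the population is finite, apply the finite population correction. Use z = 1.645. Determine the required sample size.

120

Unadjusted: n₀ = 1.645² × 0.08 × 0.92 / 0.039² ≈ 130.94, so n₀ = 131.
Finite population correction with N = 1,350: n = n₀ / (1 + (n₀−1)/N) = 131 / (1 + 130/1350) = 131 / 1.0963 ≈ 119.49.
Rounding up, n = 120.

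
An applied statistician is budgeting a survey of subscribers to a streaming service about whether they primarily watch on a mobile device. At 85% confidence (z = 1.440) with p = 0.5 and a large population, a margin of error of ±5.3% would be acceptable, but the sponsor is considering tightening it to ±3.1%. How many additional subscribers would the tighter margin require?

At ±5.3%: n = 1.440² × 0.2500 / 0.053² ≈ 184.55 → 185.
At ±3.1%: n = 1.440² × 0.2500 / 0.031² ≈ 539.44 → 540.
Additional respondents: 540 − 185 = 355.

355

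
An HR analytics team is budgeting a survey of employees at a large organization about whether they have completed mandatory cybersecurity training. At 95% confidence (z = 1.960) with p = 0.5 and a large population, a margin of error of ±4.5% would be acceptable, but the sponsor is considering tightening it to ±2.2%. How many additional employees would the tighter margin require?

1510

At ±4.5%: n = 1.960² × 0.2500 / 0.045² ≈ 474.27 → 475.
At ±2.2%: n = 1.960² × 0.2500 / 0.022² ≈ 1984.30 → 1985.
Additional respondents: 1985 − 475 = 1510.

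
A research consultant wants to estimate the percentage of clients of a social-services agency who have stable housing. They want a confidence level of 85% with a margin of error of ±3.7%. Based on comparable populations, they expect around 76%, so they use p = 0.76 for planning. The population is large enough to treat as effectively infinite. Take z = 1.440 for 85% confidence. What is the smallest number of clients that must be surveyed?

With p = 0.76, p(1−p) = 0.1824.
n = z²·p(1−p)/E² = 1.440² × 0.1824 / 0.037² = 2.0736 × 0.1824 / 0.001369 ≈ 276.28.
Rounding up gives n = 277.

277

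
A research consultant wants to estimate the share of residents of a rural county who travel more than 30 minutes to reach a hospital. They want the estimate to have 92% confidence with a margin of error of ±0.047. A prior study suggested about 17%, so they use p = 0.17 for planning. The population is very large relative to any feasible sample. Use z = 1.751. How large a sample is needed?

With p = 0.17, p(1−p) = 0.1411.
n = z²·p(1−p)/E² = 1.751² × 0.1411 / 0.047² = 3.0660 × 0.1411 / 0.002209 ≈ 195.84.
Rounding up gives n = 196.

196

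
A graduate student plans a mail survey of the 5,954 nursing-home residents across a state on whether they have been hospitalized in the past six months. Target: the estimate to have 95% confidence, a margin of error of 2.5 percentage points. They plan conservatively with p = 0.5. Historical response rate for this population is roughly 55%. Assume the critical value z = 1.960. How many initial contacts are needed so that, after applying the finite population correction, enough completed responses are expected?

Completed interviews needed (unadjusted): n₀ = 1.960² × 0.2500 / 0.025² ≈ 1536.64 → 1537.
FPC for N = 5,954: n = 1537 / (1 + 1536/5954) = 1537 / 1.2580 ≈ 1221.80 → 1222.
At a 55% response rate, contacts needed = 1222 / 0.55 ≈ 2221.82 → 2222.

2222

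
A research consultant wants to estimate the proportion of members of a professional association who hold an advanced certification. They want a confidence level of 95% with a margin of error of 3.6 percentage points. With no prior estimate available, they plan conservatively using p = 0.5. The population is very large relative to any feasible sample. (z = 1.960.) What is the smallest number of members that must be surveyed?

With p = 0.5, p(1−p) = 0.25.
n = z²·p(1−p)/E² = 1.960² × 0.2500 / 0.036² = 3.8416 × 0.2500 / 0.001296 ≈ 741.05.
Rounding up gives n = 742.

742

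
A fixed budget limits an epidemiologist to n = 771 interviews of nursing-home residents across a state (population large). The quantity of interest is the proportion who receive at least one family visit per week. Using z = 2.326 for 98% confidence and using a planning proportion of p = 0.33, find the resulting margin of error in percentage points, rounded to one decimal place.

SE(p̂) = √[p(1−p)/n] = √[0.2211/771] = 0.01693.
E = z × SE = 2.326 × 0.01693 = 0.03939, or 3.9 percentage points.

3.9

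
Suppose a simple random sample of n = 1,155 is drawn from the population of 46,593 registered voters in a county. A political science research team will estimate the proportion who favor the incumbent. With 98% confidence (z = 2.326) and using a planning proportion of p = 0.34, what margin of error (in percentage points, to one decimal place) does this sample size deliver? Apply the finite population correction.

Finite-population factor: (N−n)/(N−1) = (46593−1155)/(46593−1) = 0.9752.
SE(p̂) = √[p(1−p)/n · (N−n)/(N−1)] = √[0.2244/1155 × 0.9752] = 0.01376.
E = z × SE = 2.326 × 0.01376 = 0.03202 ≈ 3.2 percentage points.

3.2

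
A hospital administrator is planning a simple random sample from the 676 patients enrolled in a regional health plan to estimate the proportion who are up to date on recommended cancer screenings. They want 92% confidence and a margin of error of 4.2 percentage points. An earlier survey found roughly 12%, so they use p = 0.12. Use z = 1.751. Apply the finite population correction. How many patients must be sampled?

Unadjusted: n₀ = 1.751² × 0.12 × 0.88 / 0.042² ≈ 183.54, so n₀ = 184.
Finite population correction with N = 676: n = n₀ / (1 + (n₀−1)/N) = 184 / (1 + 183/676) = 184 / 1.2707 ≈ 144.80.
Rounding up, n = 145.

145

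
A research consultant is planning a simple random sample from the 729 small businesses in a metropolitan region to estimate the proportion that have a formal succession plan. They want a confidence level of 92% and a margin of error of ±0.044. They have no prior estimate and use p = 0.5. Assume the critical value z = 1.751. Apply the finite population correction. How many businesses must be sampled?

Unadjusted: n₀ = 1.751² × 0.50 × 0.50 / 0.044² ≈ 395.92, so n₀ = 396.
Finite population correction with N = 729: n = n₀ / (1 + (n₀−1)/N) = 396 / (1 + 395/729) = 396 / 1.5418 ≈ 256.84.
Rounding up, n = 257.

257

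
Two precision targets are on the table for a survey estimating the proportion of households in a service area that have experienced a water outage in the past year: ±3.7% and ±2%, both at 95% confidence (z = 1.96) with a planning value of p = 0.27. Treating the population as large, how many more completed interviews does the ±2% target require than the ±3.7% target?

1339

At ±3.7%: n = 1.96² × 0.1971 / 0.037² ≈ 553.09 → 554.
At ±2%: n = 1.96² × 0.1971 / 0.020² ≈ 1892.95 → 1893.
Additional respondents: 1893 − 554 = 1339.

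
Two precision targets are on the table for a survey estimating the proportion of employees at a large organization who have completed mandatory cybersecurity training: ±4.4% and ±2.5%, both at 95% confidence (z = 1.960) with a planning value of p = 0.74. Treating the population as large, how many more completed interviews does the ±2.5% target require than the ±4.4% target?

801

At ±4.4%: n = 1.960² × 0.1924 / 0.044² ≈ 381.78 → 382.
At ±2.5%: n = 1.960² × 0.1924 / 0.025² ≈ 1182.60 → 1183.
Additional respondents: 1183 − 382 = 801.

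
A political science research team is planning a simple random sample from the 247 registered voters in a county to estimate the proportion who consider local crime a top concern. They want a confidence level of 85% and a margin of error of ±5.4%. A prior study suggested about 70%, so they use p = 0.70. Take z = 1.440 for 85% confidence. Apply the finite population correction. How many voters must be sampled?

94

Unadjusted: n₀ = 1.440² × 0.70 × 0.30 / 0.054² ≈ 149.33, so n₀ = 150.
Finite population correction with N = 247: n = n₀ / (1 + (n₀−1)/N) = 150 / (1 + 149/247) = 150 / 1.6032 ≈ 93.56.
Rounding up, n = 94.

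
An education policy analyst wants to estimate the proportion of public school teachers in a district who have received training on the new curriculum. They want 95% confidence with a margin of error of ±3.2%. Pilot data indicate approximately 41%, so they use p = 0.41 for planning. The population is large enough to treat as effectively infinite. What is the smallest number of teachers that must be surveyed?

908

For 95% confidence, z = 1.960.
With p = 0.41, p(1−p) = 0.2419.
n = z²·p(1−p)/E² = 1.960² × 0.2419 / 0.032² = 3.8416 × 0.2419 / 0.001024 ≈ 907.50.
Rounding up gives n = 908.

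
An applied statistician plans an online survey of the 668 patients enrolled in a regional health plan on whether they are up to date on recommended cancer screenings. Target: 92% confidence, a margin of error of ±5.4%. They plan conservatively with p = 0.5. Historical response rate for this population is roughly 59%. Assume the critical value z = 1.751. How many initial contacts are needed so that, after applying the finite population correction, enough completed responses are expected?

321

Completed interviews needed (unadjusted): n₀ = 1.751² × 0.2500 / 0.054² ≈ 262.86 → 263.
FPC for N = 668: n = 263 / (1 + 262/668) = 263 / 1.3922 ≈ 188.91 → 189.
At a 59% response rate, contacts needed = 189 / 0.59 ≈ 320.34 → 321.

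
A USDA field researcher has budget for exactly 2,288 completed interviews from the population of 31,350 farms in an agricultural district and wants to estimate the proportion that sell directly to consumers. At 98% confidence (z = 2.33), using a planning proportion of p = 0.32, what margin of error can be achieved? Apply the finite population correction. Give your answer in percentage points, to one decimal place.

2.2

Finite-population factor: (N−n)/(N−1) = (31350−2288)/(31350−1) = 0.9270.
SE(p̂) = √[p(1−p)/n · (N−n)/(N−1)] = √[0.2176/2288 × 0.9270] = 0.00939.
E = z × SE = 2.33 × 0.00939 = 0.02188 ≈ 2.2 percentage points.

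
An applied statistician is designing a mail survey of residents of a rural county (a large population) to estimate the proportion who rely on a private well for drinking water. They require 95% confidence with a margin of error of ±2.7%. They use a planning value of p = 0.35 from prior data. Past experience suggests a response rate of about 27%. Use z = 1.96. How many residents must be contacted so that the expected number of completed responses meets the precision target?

4441

Completed interviews needed: n₀ = 1.96² × 0.2275 / 0.027² ≈ 1198.85 → 1199.
At a 27% response rate, contacts needed = 1199 / 0.27 ≈ 4440.74 → 4441.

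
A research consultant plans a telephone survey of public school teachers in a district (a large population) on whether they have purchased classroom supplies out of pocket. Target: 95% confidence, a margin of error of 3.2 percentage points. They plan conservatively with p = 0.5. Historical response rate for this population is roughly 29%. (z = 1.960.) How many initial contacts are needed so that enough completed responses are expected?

3235

Completed interviews needed: n₀ = 1.960² × 0.2500 / 0.032² ≈ 937.89 → 938.
At a 29% response rate, contacts needed = 938 / 0.29 ≈ 3234.48 → 3235.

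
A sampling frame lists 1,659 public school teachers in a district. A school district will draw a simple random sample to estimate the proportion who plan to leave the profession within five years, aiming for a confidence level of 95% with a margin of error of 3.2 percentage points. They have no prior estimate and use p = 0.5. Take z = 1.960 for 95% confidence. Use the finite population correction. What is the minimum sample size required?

Unadjusted: n₀ = 1.960² × 0.50 × 0.50 / 0.032² ≈ 937.89, so n₀ = 938.
Finite population correction with N = 1,659: n = n₀ / (1 + (n₀−1)/N) = 938 / (1 + 937/1659) = 938 / 1.5648 ≈ 599.44.
Rounding up, n = 600.

600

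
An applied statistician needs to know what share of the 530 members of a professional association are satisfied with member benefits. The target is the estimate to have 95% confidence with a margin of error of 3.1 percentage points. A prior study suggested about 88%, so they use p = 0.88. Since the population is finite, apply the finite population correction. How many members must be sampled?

236

For 95% confidence, z = 1.960.
Unadjusted: n₀ = 1.960² × 0.88 × 0.12 / 0.031² ≈ 422.14, so n₀ = 423.
Finite population correction with N = 530: n = n₀ / (1 + (n₀−1)/N) = 423 / (1 + 422/530) = 423 / 1.7962 ≈ 235.49.
Rounding up, n = 236.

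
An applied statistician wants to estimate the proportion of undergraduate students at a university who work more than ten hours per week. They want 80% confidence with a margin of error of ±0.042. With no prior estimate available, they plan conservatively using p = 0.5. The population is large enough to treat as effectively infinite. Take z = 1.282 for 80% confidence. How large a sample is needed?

With p = 0.5, p(1−p) = 0.25.
n = z²·p(1−p)/E² = 1.282² × 0.2500 / 0.042² = 1.6435 × 0.2500 / 0.001764 ≈ 232.93.
Rounding up gives n = 233.

233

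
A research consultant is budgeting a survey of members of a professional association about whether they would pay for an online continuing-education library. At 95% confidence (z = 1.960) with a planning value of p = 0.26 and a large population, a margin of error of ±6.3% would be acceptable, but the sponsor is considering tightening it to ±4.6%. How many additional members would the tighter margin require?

163

At ±6.3%: n = 1.960² × 0.1924 / 0.063² ≈ 186.22 → 187.
At ±4.6%: n = 1.960² × 0.1924 / 0.046² ≈ 349.30 → 350.
Additional respondents: 350 − 187 = 163.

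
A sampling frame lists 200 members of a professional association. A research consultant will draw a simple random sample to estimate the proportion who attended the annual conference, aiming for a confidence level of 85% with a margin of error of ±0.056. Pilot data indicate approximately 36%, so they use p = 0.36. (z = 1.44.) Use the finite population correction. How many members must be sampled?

Unadjusted: n₀ = 1.44² × 0.36 × 0.64 / 0.056² ≈ 152.35, so n₀ = 153.
Finite population correction with N = 200: n = n₀ / (1 + (n₀−1)/N) = 153 / (1 + 152/200) = 153 / 1.7600 ≈ 86.93.
Rounding up, n = 87.

87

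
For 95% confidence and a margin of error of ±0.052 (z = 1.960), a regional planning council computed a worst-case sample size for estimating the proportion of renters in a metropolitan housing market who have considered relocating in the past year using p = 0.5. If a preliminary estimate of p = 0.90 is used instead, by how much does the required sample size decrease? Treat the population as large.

228

Conservative (p = 0.5): n = 1.960² × 0.25 / 0.052² ≈ 355.18 → 356.
Using p = 0.90: p(1−p) = 0.0900, so n = 1.960² × 0.0900 / 0.052² ≈ 127.86 → 128.
Reduction: 356 − 128 = 228.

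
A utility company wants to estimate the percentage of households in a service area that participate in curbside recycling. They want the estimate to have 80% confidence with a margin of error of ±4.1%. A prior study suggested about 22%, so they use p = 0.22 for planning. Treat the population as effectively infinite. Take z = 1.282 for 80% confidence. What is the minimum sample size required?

With p = 0.22, p(1−p) = 0.1716.
n = z²·p(1−p)/E² = 1.282² × 0.1716 / 0.041² = 1.6435 × 0.1716 / 0.001681 ≈ 167.77.
Rounding up gives n = 168.

168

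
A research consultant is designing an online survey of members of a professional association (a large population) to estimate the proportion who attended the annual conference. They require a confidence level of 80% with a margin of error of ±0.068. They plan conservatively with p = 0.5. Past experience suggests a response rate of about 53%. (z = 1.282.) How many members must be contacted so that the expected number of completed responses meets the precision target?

Completed interviews needed: n₀ = 1.282² × 0.2500 / 0.068² ≈ 88.86 → 89.
At a 53% response rate, contacts needed = 89 / 0.53 ≈ 167.92 → 168.

168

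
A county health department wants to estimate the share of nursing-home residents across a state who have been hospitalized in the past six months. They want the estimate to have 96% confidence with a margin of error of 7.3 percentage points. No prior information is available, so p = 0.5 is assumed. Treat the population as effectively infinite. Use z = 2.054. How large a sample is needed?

198

With p = 0.5, p(1−p) = 0.25.
n = z²·p(1−p)/E² = 2.054² × 0.2500 / 0.073² = 4.2189 × 0.2500 / 0.005329 ≈ 197.92.
Rounding up gives n = 198.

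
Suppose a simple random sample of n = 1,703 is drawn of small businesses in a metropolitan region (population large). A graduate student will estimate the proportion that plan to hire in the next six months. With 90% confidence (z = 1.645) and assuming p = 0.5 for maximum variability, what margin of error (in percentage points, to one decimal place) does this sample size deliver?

2.0

SE(p̂) = √[p(1−p)/n] = √[0.2500/1703] = 0.01212.
E = z × SE = 1.645 × 0.01212 = 0.01993, or 2.0 percentage points.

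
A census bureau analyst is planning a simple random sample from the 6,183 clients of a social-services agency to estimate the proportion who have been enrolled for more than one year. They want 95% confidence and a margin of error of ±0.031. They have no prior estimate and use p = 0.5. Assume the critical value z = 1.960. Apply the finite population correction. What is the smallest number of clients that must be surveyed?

861

Unadjusted: n₀ = 1.960² × 0.50 × 0.50 / 0.031² ≈ 999.38, so n₀ = 1000.
Finite population correction with N = 6,183: n = n₀ / (1 + (n₀−1)/N) = 1000 / (1 + 999/6183) = 1000 / 1.1616 ≈ 860.90.
Rounding up, n = 861.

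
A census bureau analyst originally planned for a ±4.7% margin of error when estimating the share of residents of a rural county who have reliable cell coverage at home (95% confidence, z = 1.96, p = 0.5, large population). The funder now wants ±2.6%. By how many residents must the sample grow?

986

At ±4.7%: n = 1.96² × 0.2500 / 0.047² ≈ 434.77 → 435.
At ±2.6%: n = 1.96² × 0.2500 / 0.026² ≈ 1420.71 → 1421.
Additional respondents: 1421 − 435 = 986.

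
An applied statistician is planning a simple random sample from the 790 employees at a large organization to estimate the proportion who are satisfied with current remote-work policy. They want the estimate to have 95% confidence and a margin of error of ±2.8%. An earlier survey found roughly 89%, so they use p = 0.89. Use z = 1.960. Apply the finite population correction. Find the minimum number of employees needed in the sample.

Unadjusted: n₀ = 1.960² × 0.89 × 0.11 / 0.028² ≈ 479.71, so n₀ = 480.
Finite population correction with N = 790: n = n₀ / (1 + (n₀−1)/N) = 480 / (1 + 479/790) = 480 / 1.6063 ≈ 298.82.
Rounding up, n = 299.

299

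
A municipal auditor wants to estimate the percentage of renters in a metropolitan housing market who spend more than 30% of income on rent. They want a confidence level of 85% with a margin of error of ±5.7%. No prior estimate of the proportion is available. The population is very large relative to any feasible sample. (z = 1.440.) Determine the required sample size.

160

With no prior estimate, use p = 0.5, giving p(1−p) = 0.25.
n = z²·p(1−p)/E² = 1.440² × 0.2500 / 0.057² = 2.0736 × 0.2500 / 0.003249 ≈ 159.56.
Rounding up gives n = 160.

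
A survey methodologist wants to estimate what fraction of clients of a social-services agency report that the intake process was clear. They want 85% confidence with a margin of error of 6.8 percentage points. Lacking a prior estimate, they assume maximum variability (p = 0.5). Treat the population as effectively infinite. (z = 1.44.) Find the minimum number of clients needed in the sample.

113

With p = 0.5, p(1−p) = 0.25.
n = z²·p(1−p)/E² = 1.44² × 0.2500 / 0.068² = 2.0736 × 0.2500 / 0.004624 ≈ 112.11.
Rounding up gives n = 113.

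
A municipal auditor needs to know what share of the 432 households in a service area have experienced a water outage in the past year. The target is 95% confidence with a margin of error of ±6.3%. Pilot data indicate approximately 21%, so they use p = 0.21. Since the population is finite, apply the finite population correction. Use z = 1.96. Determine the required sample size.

Unadjusted: n₀ = 1.96² × 0.21 × 0.79 / 0.063² ≈ 160.57, so n₀ = 161.
Finite population correction with N = 432: n = n₀ / (1 + (n₀−1)/N) = 161 / (1 + 160/432) = 161 / 1.3704 ≈ 117.49.
Rounding up, n = 118.

118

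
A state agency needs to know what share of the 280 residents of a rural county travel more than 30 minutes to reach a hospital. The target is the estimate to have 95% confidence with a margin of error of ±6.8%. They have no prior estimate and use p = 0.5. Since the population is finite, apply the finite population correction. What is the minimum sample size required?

For 95% confidence, z = 1.96.
Unadjusted: n₀ = 1.96² × 0.50 × 0.50 / 0.068² ≈ 207.70, so n₀ = 208.
Finite population correction with N = 280: n = n₀ / (1 + (n₀−1)/N) = 208 / (1 + 207/280) = 208 / 1.7393 ≈ 119.59.
Rounding up, n = 120.

120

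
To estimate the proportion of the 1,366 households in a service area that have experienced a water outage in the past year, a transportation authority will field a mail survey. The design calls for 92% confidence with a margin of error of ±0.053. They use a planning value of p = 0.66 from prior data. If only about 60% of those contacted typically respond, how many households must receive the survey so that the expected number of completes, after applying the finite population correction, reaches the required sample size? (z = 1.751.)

Completed interviews needed (unadjusted): n₀ = 1.751² × 0.2244 / 0.053² ≈ 244.93 → 245.
FPC for N = 1,366: n = 245 / (1 + 244/1366) = 245 / 1.1786 ≈ 207.87 → 208.
At a 60% response rate, contacts needed = 208 / 0.60 ≈ 346.67 → 347.

347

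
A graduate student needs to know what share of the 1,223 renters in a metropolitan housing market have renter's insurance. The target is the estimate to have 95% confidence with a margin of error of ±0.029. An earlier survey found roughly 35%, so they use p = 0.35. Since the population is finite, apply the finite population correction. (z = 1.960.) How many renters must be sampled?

563

Unadjusted: n₀ = 1.960² × 0.35 × 0.65 / 0.029² ≈ 1039.20, so n₀ = 1040.
Finite population correction with N = 1,223: n = n₀ / (1 + (n₀−1)/N) = 1040 / (1 + 1039/1223) = 1040 / 1.8496 ≈ 562.30.
Rounding up, n = 563.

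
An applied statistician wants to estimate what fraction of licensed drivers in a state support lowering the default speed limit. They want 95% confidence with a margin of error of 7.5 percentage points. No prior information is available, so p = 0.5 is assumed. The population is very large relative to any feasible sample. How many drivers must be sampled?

171

For 95% confidence, z = 1.960.
With p = 0.5, p(1−p) = 0.25.
n = z²·p(1−p)/E² = 1.960² × 0.2500 / 0.075² = 3.8416 × 0.2500 / 0.005625 ≈ 170.74.
Rounding up gives n = 171.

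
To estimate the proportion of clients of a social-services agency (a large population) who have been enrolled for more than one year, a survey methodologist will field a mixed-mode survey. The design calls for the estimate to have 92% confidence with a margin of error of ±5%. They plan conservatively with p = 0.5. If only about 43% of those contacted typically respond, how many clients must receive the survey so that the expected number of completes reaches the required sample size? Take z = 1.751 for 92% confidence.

714

Completed interviews needed: n₀ = 1.751² × 0.2500 / 0.050² ≈ 306.60 → 307.
At a 43% response rate, contacts needed = 307 / 0.43 ≈ 713.95 → 714.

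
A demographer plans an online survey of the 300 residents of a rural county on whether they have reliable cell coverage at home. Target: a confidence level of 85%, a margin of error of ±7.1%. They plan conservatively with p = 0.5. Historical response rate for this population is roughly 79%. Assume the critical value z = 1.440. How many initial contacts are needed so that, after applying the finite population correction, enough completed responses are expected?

98

Completed interviews needed (unadjusted): n₀ = 1.440² × 0.2500 / 0.071² ≈ 102.84 → 103.
FPC for N = 300: n = 103 / (1 + 102/300) = 103 / 1.3400 ≈ 76.87 → 77.
At a 79% response rate, contacts needed = 77 / 0.79 ≈ 97.47 → 98.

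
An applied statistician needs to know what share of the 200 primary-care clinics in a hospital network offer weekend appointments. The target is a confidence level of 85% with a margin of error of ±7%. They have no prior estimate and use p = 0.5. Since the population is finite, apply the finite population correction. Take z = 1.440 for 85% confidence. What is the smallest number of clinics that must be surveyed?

Unadjusted: n₀ = 1.440² × 0.50 × 0.50 / 0.070² ≈ 105.80, so n₀ = 106.
Finite population correction with N = 200: n = n₀ / (1 + (n₀−1)/N) = 106 / (1 + 105/200) = 106 / 1.5250 ≈ 69.51.
Rounding up, n = 70.

70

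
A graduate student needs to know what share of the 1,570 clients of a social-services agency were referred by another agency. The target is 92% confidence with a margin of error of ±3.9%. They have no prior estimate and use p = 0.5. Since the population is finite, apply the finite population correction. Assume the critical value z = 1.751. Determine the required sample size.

Unadjusted: n₀ = 1.751² × 0.50 × 0.50 / 0.039² ≈ 503.94, so n₀ = 504.
Finite population correction with N = 1,570: n = n₀ / (1 + (n₀−1)/N) = 504 / (1 + 503/1570) = 504 / 1.3204 ≈ 381.71.
Rounding up, n = 382.

382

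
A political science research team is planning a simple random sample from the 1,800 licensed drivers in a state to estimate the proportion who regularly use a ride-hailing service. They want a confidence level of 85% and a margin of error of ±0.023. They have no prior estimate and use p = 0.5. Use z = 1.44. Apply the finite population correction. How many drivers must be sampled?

635

Unadjusted: n₀ = 1.44² × 0.50 × 0.50 / 0.023² ≈ 979.96, so n₀ = 980.
Finite population correction with N = 1,800: n = n₀ / (1 + (n₀−1)/N) = 980 / (1 + 979/1800) = 980 / 1.5439 ≈ 634.76.
Rounding up, n = 635.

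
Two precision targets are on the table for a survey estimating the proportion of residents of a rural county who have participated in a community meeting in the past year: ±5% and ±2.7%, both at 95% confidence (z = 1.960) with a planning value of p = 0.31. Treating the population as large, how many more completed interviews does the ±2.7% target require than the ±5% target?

At ±5%: n = 1.960² × 0.2139 / 0.050² ≈ 328.69 → 329.
At ±2.7%: n = 1.960² × 0.2139 / 0.027² ≈ 1127.19 → 1128.
Additional respondents: 1128 − 329 = 799.

799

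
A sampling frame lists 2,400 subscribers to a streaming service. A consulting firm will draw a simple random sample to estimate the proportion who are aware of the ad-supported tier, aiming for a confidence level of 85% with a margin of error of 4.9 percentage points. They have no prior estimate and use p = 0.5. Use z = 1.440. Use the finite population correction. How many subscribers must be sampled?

Unadjusted: n₀ = 1.440² × 0.50 × 0.50 / 0.049² ≈ 215.91, so n₀ = 216.
Finite population correction with N = 2,400: n = n₀ / (1 + (n₀−1)/N) = 216 / (1 + 215/2400) = 216 / 1.0896 ≈ 198.24.
Rounding up, n = 199.

199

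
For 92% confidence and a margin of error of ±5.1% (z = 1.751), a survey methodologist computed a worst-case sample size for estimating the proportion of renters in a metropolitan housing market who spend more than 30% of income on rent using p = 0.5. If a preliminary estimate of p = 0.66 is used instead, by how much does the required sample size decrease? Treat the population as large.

30

Conservative (p = 0.5): n = 1.751² × 0.25 / 0.051² ≈ 294.69 → 295.
Using p = 0.66: p(1−p) = 0.2244, so n = 1.751² × 0.2244 / 0.051² ≈ 264.52 → 265.
Reduction: 295 − 265 = 30.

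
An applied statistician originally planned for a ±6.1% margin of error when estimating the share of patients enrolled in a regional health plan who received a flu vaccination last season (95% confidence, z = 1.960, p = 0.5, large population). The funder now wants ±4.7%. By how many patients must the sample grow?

176

At ±6.1%: n = 1.960² × 0.2500 / 0.061² ≈ 258.10 → 259.
At ±4.7%: n = 1.960² × 0.2500 / 0.047² ≈ 434.77 → 435.
Additional respondents: 435 − 259 = 176.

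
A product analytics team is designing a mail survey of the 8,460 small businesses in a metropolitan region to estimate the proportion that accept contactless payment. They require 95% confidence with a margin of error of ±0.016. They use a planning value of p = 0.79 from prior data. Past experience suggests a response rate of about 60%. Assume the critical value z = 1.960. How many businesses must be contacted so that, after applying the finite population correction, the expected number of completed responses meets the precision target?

3207

Completed interviews needed (unadjusted): n₀ = 1.960² × 0.1659 / 0.016² ≈ 2489.54 → 2490.
FPC for N = 8,460: n = 2490 / (1 + 2489/8460) = 2490 / 1.2942 ≈ 1923.96 → 1924.
At a 60% response rate, contacts needed = 1924 / 0.60 ≈ 3206.67 → 3207.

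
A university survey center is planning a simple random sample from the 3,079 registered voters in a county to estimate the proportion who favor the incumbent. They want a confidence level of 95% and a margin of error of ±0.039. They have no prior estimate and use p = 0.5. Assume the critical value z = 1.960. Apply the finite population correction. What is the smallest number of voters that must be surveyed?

Unadjusted: n₀ = 1.960² × 0.50 × 0.50 / 0.039² ≈ 631.43, so n₀ = 632.
Finite population correction with N = 3,079: n = n₀ / (1 + (n₀−1)/N) = 632 / (1 + 631/3079) = 632 / 1.2049 ≈ 524.51.
Rounding up, n = 525.

525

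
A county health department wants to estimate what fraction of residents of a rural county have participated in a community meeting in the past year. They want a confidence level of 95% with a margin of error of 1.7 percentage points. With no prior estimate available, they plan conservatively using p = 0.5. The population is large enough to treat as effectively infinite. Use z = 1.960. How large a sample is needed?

With p = 0.5, p(1−p) = 0.25.
n = z²·p(1−p)/E² = 1.960² × 0.2500 / 0.017² = 3.8416 × 0.2500 / 0.000289 ≈ 3323.18.
Rounding up gives n = 3324.

3324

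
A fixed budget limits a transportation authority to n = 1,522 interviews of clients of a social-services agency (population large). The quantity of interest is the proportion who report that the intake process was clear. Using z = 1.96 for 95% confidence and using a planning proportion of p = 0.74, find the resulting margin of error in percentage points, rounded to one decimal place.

2.2

SE(p̂) = √[p(1−p)/n] = √[0.1924/1522] = 0.01124.
E = z × SE = 1.96 × 0.01124 = 0.02204, or 2.2 percentage points.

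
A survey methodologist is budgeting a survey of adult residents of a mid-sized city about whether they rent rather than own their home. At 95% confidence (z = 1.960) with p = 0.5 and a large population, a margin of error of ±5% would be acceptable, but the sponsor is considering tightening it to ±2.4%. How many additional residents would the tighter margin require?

At ±5%: n = 1.960² × 0.2500 / 0.050² ≈ 384.16 → 385.
At ±2.4%: n = 1.960² × 0.2500 / 0.024² ≈ 1667.36 → 1668.
Additional respondents: 1668 − 385 = 1283.

1283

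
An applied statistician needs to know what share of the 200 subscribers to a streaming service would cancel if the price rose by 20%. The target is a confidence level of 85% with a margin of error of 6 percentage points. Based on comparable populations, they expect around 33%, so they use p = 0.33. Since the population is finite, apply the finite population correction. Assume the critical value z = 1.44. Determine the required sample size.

79

Unadjusted: n₀ = 1.44² × 0.33 × 0.67 / 0.060² ≈ 127.35, so n₀ = 128.
Finite population correction with N = 200: n = n₀ / (1 + (n₀−1)/N) = 128 / (1 + 127/200) = 128 / 1.6350 ≈ 78.29.
Rounding up, n = 79.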